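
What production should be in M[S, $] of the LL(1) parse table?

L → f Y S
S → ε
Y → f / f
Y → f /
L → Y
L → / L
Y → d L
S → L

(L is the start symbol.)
To find M[S, $], we find productions for S where $ is in the predict set (PREDICT(N → α) = (FIRST(α) \ {ε}) ∪ (FOLLOW(N) if α ⇒* ε)).

Relevant sets:
  FIRST(L) = { '/', 'd', 'f' }
  FOLLOW(S) = { $, '/', 'd', 'f' }

S → ε: PREDICT = { $, '/', 'd', 'f' }
  $ is in predict set, so this production goes in M[S, $]
S → L: PREDICT = { '/', 'd', 'f' }

M[S, $] = S → ε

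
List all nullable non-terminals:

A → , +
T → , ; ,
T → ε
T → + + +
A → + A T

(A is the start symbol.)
{ 'T' }

A non-terminal is nullable if it can derive ε (the empty string): either it has an ε-production, or it has a production whose right-hand side consists entirely of nullable non-terminals.

ε-productions: T → ε
So T is immediately nullable.
No further non-terminal can be added: every production for the remaining non-terminals contains a terminal or a non-nullable non-terminal.
Nullable = { 'T' }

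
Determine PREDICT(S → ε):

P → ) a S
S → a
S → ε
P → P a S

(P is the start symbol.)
PREDICT(S → ε) = (FIRST(RHS) \ {ε}) ∪ (FOLLOW(S) if ε ∈ FIRST(RHS), i.e. RHS ⇒* ε)
The right-hand side is ε (FIRST(ε) = { ε }), so the predict set is FOLLOW(S) = { $, 'a' }
PREDICT(S → ε) = { $, 'a' }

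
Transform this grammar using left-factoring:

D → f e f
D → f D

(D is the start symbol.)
Left-factoring transforms A → αβ₁ | αβ₂ into A → αA' and A' → β₁ | β₂
(α is the longest common prefix among the alternatives). Repeat until
no nonterminal has two alternatives with a common prefix.

Round 1: D has alternatives sharing prefix 'f'. Introduce D': D → f D'
  Add: D' → e f
  Add: D' → D

No remaining common prefixes — done.

Resulting grammar:
D → f D'
D' → e f
D' → D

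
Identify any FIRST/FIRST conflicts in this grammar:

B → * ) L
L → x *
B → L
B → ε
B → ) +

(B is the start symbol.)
No FIRST/FIRST conflicts.

A FIRST/FIRST conflict occurs when two productions N → α and N → β for the same non-terminal have FIRST(α) ∩ FIRST(β) ≠ ∅ (with ε ∈ FIRST of a nullable right-hand side, so two nullable alternatives also conflict).

FIRST sets of the non-terminals at (or reachable through a nullable prefix from) the front of some alternative:
  FIRST(L) = { 'x' }

Productions for B:
  B → * ) L: FIRST = { '*' }
  B → L: FIRST = { 'x' }
  B → ε: FIRST = { ε }
  B → ) +: FIRST = { ')' }
L has only one production, so no FIRST/FIRST conflict is possible there.

All alternatives of each non-terminal have pairwise disjoint FIRST sets.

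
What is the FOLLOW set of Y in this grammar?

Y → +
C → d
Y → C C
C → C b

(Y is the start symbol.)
To compute FOLLOW(Y), find every occurrence of Y on a right-hand side N → α Y β: add FIRST(β) \ {ε}, and if β is empty or nullable also add FOLLOW(N). Iterate to a fixed point.

Y is the start symbol, so $ ∈ FOLLOW(Y).
Y does not occur on any right-hand side.

Taking the union: FOLLOW(Y) = { $ }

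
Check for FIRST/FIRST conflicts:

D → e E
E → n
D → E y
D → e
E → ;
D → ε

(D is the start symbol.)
Yes. D → e E / D → e on { 'e' }

FIRST sets of the non-terminals at (or reachable through a nullable prefix from) the front of some alternative:
  FIRST(E) = { ';', 'n' }

Productions for D:
  D → e E: FIRST = { 'e' }
  D → E y: FIRST = { ';', 'n' }
  D → e: FIRST = { 'e' }
  D → ε: FIRST = { ε }
Productions for E:
  E → n: FIRST = { 'n' }
  E → ;: FIRST = { ';' }

Conflict for D: D → e E and D → e
  Overlap: { 'e' }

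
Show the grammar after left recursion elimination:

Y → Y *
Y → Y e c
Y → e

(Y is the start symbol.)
Y is directly left-recursive. The standard transformation for
  A → A α₁ | ... | A α_m | β₁ | ... | β_n
is
  A  → β₁ A' | ... | β_n A'
  A' → α₁ A' | ... | α_m A' | ε

Y → e becomes Y → e Y'
Y → Y * becomes Y' → * Y'
Y → Y e c becomes Y' → e c Y'
Add Y' → ε

Resulting grammar:
Y → e Y'
Y' → * Y'
Y' → e c Y'
Y' → ε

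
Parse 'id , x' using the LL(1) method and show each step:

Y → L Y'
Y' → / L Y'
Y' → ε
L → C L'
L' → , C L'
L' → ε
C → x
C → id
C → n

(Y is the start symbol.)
Stack is shown with the top on the left.

Stack        Input     Action
-----------------------------
Y $          id , x $  output Y → L Y'
L Y' $       id , x $  output L → C L'
C L' Y' $    id , x $  output C → id
id L' Y' $   id , x $  match 'id'
L' Y' $      , x $     output L' → , C L'
, C L' Y' $  , x $     match ','
C L' Y' $    x $       output C → x
x L' Y' $    x $       match 'x'
L' Y' $      $         output L' → ε
Y' $         $         output Y' → ε
$            $         accept

The string is accepted.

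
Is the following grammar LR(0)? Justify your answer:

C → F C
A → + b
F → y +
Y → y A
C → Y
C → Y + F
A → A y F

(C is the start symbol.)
Augment with C' → C and build the canonical LR(0) collection (I0 = CLOSURE({[C' → . C]}), then GOTO on every symbol after a dot until no new states appear). It has 15 states:
  I0: { [C → . F C], [C → . Y + F], [C → . Y], [C' → . C], [F → . y +], [Y → . y A] }  — shift
  I1: { [C' → C .] }  — accept
  I2: { [C → . F C], [C → . Y + F], [C → . Y], [C → F . C], [F → . y +], [Y → . y A] }  — shift
  I3: { [C → Y . + F], [C → Y .] }  — shift, reduce
  I4: { [A → . + b], [A → . A y F], [F → y . +], [Y → y . A] }  — shift
  I5: { [A → + . b], [F → y + .] }  — shift, reduce
  I6: { [A → A . y F], [Y → y A .] }  — shift, reduce
  I7: { [A → A y . F], [F → . y +] }  — shift
  I8: { [A → A y F .] }  — reduce
  I9: { [F → y . +] }  — shift
  I10: { [F → y + .] }  — reduce
  I11: { [A → + b .] }  — reduce
  I12: { [C → Y + . F], [F → . y +] }  — shift
  I13: { [C → Y + F .] }  — reduce
  I14: { [C → F C .] }  — reduce

Conflict in state I3:
  Shift-reduce conflict between [C → Y .] and [C → Y . + F]
So the grammar is NOT LR(0).

Answer: No. Shift-reduce conflict between [C → Y .] and [C → Y . + F]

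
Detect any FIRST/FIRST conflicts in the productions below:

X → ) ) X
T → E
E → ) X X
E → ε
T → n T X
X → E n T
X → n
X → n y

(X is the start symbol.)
FIRST sets of the non-terminals at (or reachable through a nullable prefix from) the front of some alternative:
  FIRST(E) = { ')', ε }

Productions for X:
  X → ) ) X: FIRST = { ')' }
  X → E n T: FIRST = { ')', 'n' }
  X → n: FIRST = { 'n' }
  X → n y: FIRST = { 'n' }
Productions for T:
  T → E: FIRST = { ')', ε }
  T → n T X: FIRST = { 'n' }
Productions for E:
  E → ) X X: FIRST = { ')' }
  E → ε: FIRST = { ε }

Conflict for X: X → ) ) X and X → E n T
  Overlap: { ')' }
Conflict for X: X → E n T and X → n
  Overlap: { 'n' }
Conflict for X: X → E n T and X → n y
  Overlap: { 'n' }
Conflict for X: X → n and X → n y
  Overlap: { 'n' }

Answer: Yes. X → ')' ')' X / X → E n T on { ')' }; X → E n T / X → n on { 'n' }; X → E n T / X → n y on { 'n' }; X → n / X → n y on { 'n' }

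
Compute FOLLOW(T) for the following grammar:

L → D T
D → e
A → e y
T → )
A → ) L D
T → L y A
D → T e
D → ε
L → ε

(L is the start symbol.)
To compute FOLLOW(T), find every occurrence of T on a right-hand side N → α T β: add FIRST(β) \ {ε}, and if β is empty or nullable also add FOLLOW(N). Iterate to a fixed point.

In L → D T: T is at the end, add FOLLOW(L)
In D → T e: T is followed by e, add FIRST(e) \ {ε} = { 'e' }

The FOLLOW sets referred to above (computed the same way, to a fixed point):
  FOLLOW(L) = { $, ')', 'e', 'y' }

Taking the union: FOLLOW(T) = { $, ')', 'e', 'y' }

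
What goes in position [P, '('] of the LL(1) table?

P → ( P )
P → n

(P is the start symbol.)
P → ( P )

To find M[P, '('], we find productions for P where '(' is in the predict set (PREDICT(N → α) = (FIRST(α) \ {ε}) ∪ (FOLLOW(N) if α ⇒* ε)).

P → ( P ): PREDICT = { '(' }
  '(' is in predict set, so this production goes in M[P, '(']
P → n: PREDICT = { 'n' }

M[P, '('] = P → ( P )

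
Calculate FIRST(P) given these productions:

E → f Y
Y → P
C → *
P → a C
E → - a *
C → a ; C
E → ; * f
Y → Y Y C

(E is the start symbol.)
{ 'a' }

From P → a C:
  - a is a terminal: add 'a' and stop

Collecting: FIRST(P) = { 'a' }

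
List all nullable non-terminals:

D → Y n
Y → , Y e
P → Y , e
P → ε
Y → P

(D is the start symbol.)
A non-terminal is nullable if it can derive ε (the empty string): either it has an ε-production, or it has a production whose right-hand side consists entirely of nullable non-terminals.

ε-productions: P → ε
So P is immediately nullable.
Y → P: every symbol on the right is nullable, so Y is nullable too.
No further non-terminal can be added: every production for the remaining non-terminals contains a terminal or a non-nullable non-terminal.
Nullable = { 'P', 'Y' }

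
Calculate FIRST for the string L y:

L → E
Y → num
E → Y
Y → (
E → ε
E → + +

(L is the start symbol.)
FIRST sets of the non-terminals involved (from the grammar, by fixed-point iteration):
  FIRST(L) = { '(', '+', 'num', ε }

To compute FIRST(L y), process the symbols left to right:
Symbol L is a non-terminal. Add FIRST(L) \ {ε} = { '(', '+', 'num' }
L is nullable (ε ∈ FIRST(L)), continue to the next symbol.
Symbol y is a terminal. Add 'y' and stop.
FIRST(L y) = { '(', '+', 'num', 'y' }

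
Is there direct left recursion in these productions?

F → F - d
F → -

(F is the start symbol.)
Direct left recursion occurs when N → N α for some non-terminal N (the right-hand side begins with the left-hand side itself).

F → F - d: LEFT RECURSIVE (starts with F)
F → -: starts with '-'

The grammar has direct left recursion on: F.

Answer: Yes, F is left-recursive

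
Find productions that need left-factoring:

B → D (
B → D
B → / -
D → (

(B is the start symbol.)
Yes, B has productions with common prefix 'D'

Left-factoring is needed when two productions for the same non-terminal
share a common prefix on the right-hand side.

Productions for B:
  B → D (
  B → D
  B → / -

Found common prefix 'D' in productions for B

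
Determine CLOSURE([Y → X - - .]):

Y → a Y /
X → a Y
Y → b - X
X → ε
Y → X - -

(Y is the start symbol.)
To compute CLOSURE, for each item [A → α.Bβ] where B is a non-terminal, add [B → .γ] for all productions B → γ; repeat for the newly added items until nothing changes.

Start with: [Y → X - - .]
The dot is at the end, so nothing is added.

CLOSURE = { [Y → X - - .] }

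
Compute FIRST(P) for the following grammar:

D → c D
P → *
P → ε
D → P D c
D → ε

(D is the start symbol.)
{ '*', ε }

From P → *:
  - '*' is a terminal: add '*' and stop
From P → ε:
  - ε-production, so ε ∈ FIRST(P)

Collecting: FIRST(P) = { '*', ε }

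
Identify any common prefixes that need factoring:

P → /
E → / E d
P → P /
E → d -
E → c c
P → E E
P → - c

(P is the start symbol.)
Left-factoring is needed when two productions for the same non-terminal
share a common prefix on the right-hand side.

Productions for P:
  P → /
  P → P /
  P → E E
  P → - c
Productions for E:
  E → / E d
  E → d -
  E → c c

No common prefixes found.

Answer: No, left-factoring is not needed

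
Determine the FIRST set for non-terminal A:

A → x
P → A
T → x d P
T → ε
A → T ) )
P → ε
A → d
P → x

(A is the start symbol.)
{ ')', 'd', 'x' }

To compute FIRST(A), examine every production with A on the left-hand side, reading each right-hand side left to right until a non-nullable symbol is reached.

FIRST sets of the other non-terminals involved (by the same procedure, iterated to a fixed point):
  FIRST(T) = { 'x', ε }

From A → x:
  - x is a terminal: add 'x' and stop
From A → T ) ):
  - T is a non-terminal: add FIRST(T) \ {ε} = { 'x' }
    T is nullable, so continue to the next symbol
  - ')' is a terminal: add ')' and stop
From A → d:
  - d is a terminal: add 'd' and stop

Collecting: FIRST(A) = { ')', 'd', 'x' }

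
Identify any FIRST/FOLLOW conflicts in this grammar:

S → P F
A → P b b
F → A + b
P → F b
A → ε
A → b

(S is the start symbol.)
A FIRST/FOLLOW conflict occurs when a non-terminal N has a nullable alternative N → β (β ⇒* ε) and another alternative N → α with FIRST(α) ∩ FOLLOW(N) ≠ ∅: on such a lookahead the parser cannot decide between expanding α and letting N vanish via β.

Nullable non-terminals: A.
FIRST sets used below: FIRST(P) = { '+', 'b' }

A: nullable alternative(s) A → ε; FOLLOW(A) = { '+' }
  A → P b b: FIRST \ {ε} = { '+', 'b' } — overlaps FOLLOW(A) on { '+' }: CONFLICT
  A → ε: FIRST \ {ε} = { } — this is the only nullable alternative, skip
  A → b: FIRST \ {ε} = { 'b' } — disjoint from FOLLOW(A)

F, P, S have no nullable alternative, so no FIRST/FOLLOW check is needed there.

So the grammar has 1 FIRST/FOLLOW conflict (marked CONFLICT above).

Answer: Yes. A → P b b with FOLLOW(A) on { '+' }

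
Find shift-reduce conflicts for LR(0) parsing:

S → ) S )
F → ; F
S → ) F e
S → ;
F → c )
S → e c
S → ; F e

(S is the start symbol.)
Yes — I2: [S → ; .] vs [F → . ; F]; I12: [S → ; .] vs [F → . ; F]; I17: [F → ; F .] vs [S → ; F . e]

Augment with S' → S and build the canonical LR(0) collection (I0 = CLOSURE({[S' → . S]}), then GOTO on every symbol after a dot until no new states appear). It has 18 states:
  I0: { [S → . ) F e], [S → . ) S )], [S → . ; F e], [S → . ;], [S → . e c], [S' → . S] }  — shift
  I1: { [F → . ; F], [F → . c )], [S → ) . F e], [S → ) . S )], [S → . ) F e], [S → . ) S )], [S → . ; F e], [S → . ;], [S → . e c] }  — shift
  I2: { [F → . ; F], [F → . c )], [S → ; . F e], [S → ; .] }  — shift, reduce
  I3: { [S' → S .] }  — accept
  I4: { [S → e . c] }  — shift
  I5: { [S → e c .] }  — reduce
  I6: { [F → . ; F], [F → . c )], [F → ; . F] }  — shift
  I7: { [S → ; F . e] }  — shift
  I8: { [F → c . )] }  — shift
  I9: { [F → c ) .] }  — reduce
  I10: { [S → ; F e .] }  — reduce
  I11: { [F → ; F .] }  — reduce
  I12: { [F → . ; F], [F → . c )], [F → ; . F], [S → ; . F e], [S → ; .] }  — shift, reduce
  I13: { [S → ) F . e] }  — shift
  I14: { [S → ) S . )] }  — shift
  I15: { [S → ) S ) .] }  — reduce
  I16: { [S → ) F e .] }  — reduce
  I17: { [F → ; F .], [S → ; F . e] }  — shift, reduce

I2 contains reduce item [S → ; .] and shift items [F → . ; F], [F → . c )] — shift-reduce conflict.
I12 contains reduce item [S → ; .] and shift items [F → . ; F], [F → . c )] — shift-reduce conflict.
I17 contains reduce item [F → ; F .] and shift item [S → ; F . e] — shift-reduce conflict.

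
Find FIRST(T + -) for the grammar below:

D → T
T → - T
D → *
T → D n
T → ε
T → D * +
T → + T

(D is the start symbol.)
{ '*', '+', '-', 'n' }

FIRST sets of the non-terminals involved (from the grammar, by fixed-point iteration):
  FIRST(T) = { '*', '+', '-', 'n', ε }

To compute FIRST(T + -), process the symbols left to right:
Symbol T is a non-terminal. Add FIRST(T) \ {ε} = { '*', '+', '-', 'n' }
T is nullable (ε ∈ FIRST(T)), continue to the next symbol.
Symbol + is a terminal. Add '+' and stop.
FIRST(T + -) = { '*', '+', '-', 'n' }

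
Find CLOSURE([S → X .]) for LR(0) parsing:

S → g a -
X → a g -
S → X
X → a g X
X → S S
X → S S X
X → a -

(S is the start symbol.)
{ [S → X .] }

To compute CLOSURE, for each item [A → α.Bβ] where B is a non-terminal, add [B → .γ] for all productions B → γ; repeat for the newly added items until nothing changes.

Start with: [S → X .]
The dot is at the end, so nothing is added.

CLOSURE = { [S → X .] }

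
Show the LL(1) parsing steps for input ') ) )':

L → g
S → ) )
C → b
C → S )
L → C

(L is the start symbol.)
LL(1) parsing maintains a stack (initially the start symbol over $) and the input. At each step: if the stack top is a terminal, match it against the current input token; if it is a non-terminal N, replace it with the RHS of M[N, lookahead] (the unique production whose predict set contains the lookahead).

Stack is shown with the top on the left.

Stack    Input    Action
------------------------
L $      ) ) ) $  output L → C
C $      ) ) ) $  output C → S )
S ) $    ) ) ) $  output S → ) )
) ) ) $  ) ) ) $  match ')'
) ) $    ) ) $    match ')'
) $      ) $      match ')'
$        $        accept

The string is accepted.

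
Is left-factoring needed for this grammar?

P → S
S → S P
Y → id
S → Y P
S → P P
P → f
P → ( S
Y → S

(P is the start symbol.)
Left-factoring is needed when two productions for the same non-terminal
share a common prefix on the right-hand side.

Productions for P:
  P → S
  P → f
  P → ( S
Productions for S:
  S → S P
  S → Y P
  S → P P
Productions for Y:
  Y → id
  Y → S

No common prefixes found.

Answer: No, left-factoring is not needed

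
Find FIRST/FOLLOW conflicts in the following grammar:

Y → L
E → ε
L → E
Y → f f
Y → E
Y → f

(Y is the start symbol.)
Nullable non-terminals: E, L, Y.
FIRST sets used below: FIRST(L) = { ε }, FIRST(E) = { ε }
E has a nullable alternative but only one production, so nothing to check.
L has a nullable alternative but only one production, so nothing to check.

Y: nullable alternative(s) Y → L, Y → E; FOLLOW(Y) = { $ }
  Y → L: FIRST \ {ε} = { } — disjoint from FOLLOW(Y)
  Y → f f: FIRST \ {ε} = { 'f' } — disjoint from FOLLOW(Y)
  Y → E: FIRST \ {ε} = { } — disjoint from FOLLOW(Y)
  Y → f: FIRST \ {ε} = { 'f' } — disjoint from FOLLOW(Y)

No FIRST/FOLLOW conflicts found.

Answer: No FIRST/FOLLOW conflicts.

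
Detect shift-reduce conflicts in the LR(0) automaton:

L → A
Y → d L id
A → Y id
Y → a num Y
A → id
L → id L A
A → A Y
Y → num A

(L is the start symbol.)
A shift-reduce conflict occurs when an LR(0) state has both:
  - a complete (reduce) item [A → α .] (dot at the end), and
  - a shift item [B → β . c γ] (dot before a terminal).

Augment with L' → L and build the canonical LR(0) collection (I0 = CLOSURE({[L' → . L]}), then GOTO on every symbol after a dot until no new states appear). It has 18 states:
  I0: { [A → . A Y], [A → . Y id], [A → . id], [L → . A], [L → . id L A], [L' → . L], [Y → . a num Y], [Y → . d L id], [Y → . num A] }  — shift
  I1: { [A → A . Y], [L → A .], [Y → . a num Y], [Y → . d L id], [Y → . num A] }  — shift, reduce
  I2: { [L' → L .] }  — accept
  I3: { [A → Y . id] }  — shift
  I4: { [Y → a . num Y] }  — shift
  I5: { [A → . A Y], [A → . Y id], [A → . id], [L → . A], [L → . id L A], [Y → . a num Y], [Y → . d L id], [Y → . num A], [Y → d . L id] }  — shift
  I6: { [A → . A Y], [A → . Y id], [A → . id], [A → id .], [L → . A], [L → . id L A], [L → id . L A], [Y → . a num Y], [Y → . d L id], [Y → . num A] }  — shift, reduce
  I7: { [A → . A Y], [A → . Y id], [A → . id], [Y → . a num Y], [Y → . d L id], [Y → . num A], [Y → num . A] }  — shift
  I8: { [A → A . Y], [Y → . a num Y], [Y → . d L id], [Y → . num A], [Y → num A .] }  — shift, reduce
  I9: { [A → id .] }  — reduce
  I10: { [A → A Y .] }  — reduce
  I11: { [A → . A Y], [A → . Y id], [A → . id], [L → id L . A], [Y → . a num Y], [Y → . d L id], [Y → . num A] }  — shift
  I12: { [A → A . Y], [L → id L A .], [Y → . a num Y], [Y → . d L id], [Y → . num A] }  — shift, reduce
  I13: { [Y → d L . id] }  — shift
  I14: { [Y → d L id .] }  — reduce
  I15: { [Y → . a num Y], [Y → . d L id], [Y → . num A], [Y → a num . Y] }  — shift
  I16: { [Y → a num Y .] }  — reduce
  I17: { [A → Y id .] }  — reduce

I1 contains reduce item [L → A .] and shift items [Y → . a num Y], [Y → . d L id], [Y → . num A] — shift-reduce conflict.
I6 contains reduce item [A → id .] and shift items [A → . id], [L → . id L A], [Y → . a num Y], [Y → . d L id], [Y → . num A] — shift-reduce conflict.
I8 contains reduce item [Y → num A .] and shift items [Y → . a num Y], [Y → . d L id], [Y → . num A] — shift-reduce conflict.
I12 contains reduce item [L → id L A .] and shift items [Y → . a num Y], [Y → . d L id], [Y → . num A] — shift-reduce conflict.

Answer: Yes — I1: [L → A .] vs [Y → . a num Y]; I6: [A → id .] vs [A → . id]; I8: [Y → num A .] vs [Y → . a num Y]; I12: [L → id L A .] vs [Y → . a num Y]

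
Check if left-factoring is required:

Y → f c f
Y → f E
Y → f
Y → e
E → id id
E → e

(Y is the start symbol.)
Yes, Y has productions with common prefix 'f'

Left-factoring is needed when two productions for the same non-terminal
share a common prefix on the right-hand side.

Productions for Y:
  Y → f c f
  Y → f E
  Y → f
  Y → e
Productions for E:
  E → id id
  E → e

Found common prefix 'f' in productions for Y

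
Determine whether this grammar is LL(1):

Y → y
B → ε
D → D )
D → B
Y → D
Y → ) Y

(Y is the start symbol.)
A grammar is LL(1) if for each non-terminal N with multiple productions, the predict sets of those productions are pairwise disjoint, where PREDICT(N → α) = (FIRST(α) \ {ε}) ∪ (FOLLOW(N) if α ⇒* ε).

Relevant sets:
  FIRST(D) = { ')', ε }
  FIRST(B) = { ε }
  FOLLOW(Y) = { $ }
  FOLLOW(D) = { $, ')' }

For Y:
  PREDICT(Y → y) = { 'y' }
  PREDICT(Y → D) = { $, ')' }
  PREDICT(Y → ')' Y) = { ')' }
For D:
  PREDICT(D → D ')') = { ')' }
  PREDICT(D → B) = { $, ')' }
B has a single production, so nothing to check there.

Conflict found: Predict set conflict for Y: { ')' }
The grammar is NOT LL(1).

Answer: No. Predict set conflict for Y: { ')' }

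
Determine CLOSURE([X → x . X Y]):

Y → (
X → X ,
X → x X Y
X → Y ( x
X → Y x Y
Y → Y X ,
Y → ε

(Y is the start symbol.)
To compute CLOSURE, for each item [A → α.Bβ] where B is a non-terminal, add [B → .γ] for all productions B → γ; repeat for the newly added items until nothing changes.

Start with: [X → x . X Y]
  [X → x . X Y] has the dot before X: add [X → . X ,], [X → . x X Y], [X → . Y ( x], [X → . Y x Y]
  [X → . Y ( x] has the dot before Y: add [Y → . (], [Y → . Y X ,], [Y → .]
No further items can be added.

CLOSURE = { [X → . X ,], [X → . Y ( x], [X → . Y x Y], [X → . x X Y], [X → x . X Y], [Y → . (], [Y → . Y X ,], [Y → .] }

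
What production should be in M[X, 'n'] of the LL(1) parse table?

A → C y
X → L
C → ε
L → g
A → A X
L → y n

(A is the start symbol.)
To find M[X, 'n'], we find productions for X where 'n' is in the predict set (PREDICT(N → α) = (FIRST(α) \ {ε}) ∪ (FOLLOW(N) if α ⇒* ε)).

Relevant sets:
  FIRST(L) = { 'g', 'y' }

X → L: PREDICT = { 'g', 'y' }

M[X, 'n'] is empty (no production applies)

Answer: Empty (error entry)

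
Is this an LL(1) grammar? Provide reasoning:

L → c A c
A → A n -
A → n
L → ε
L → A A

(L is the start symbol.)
A grammar is LL(1) if for each non-terminal N with multiple productions, the predict sets of those productions are pairwise disjoint, where PREDICT(N → α) = (FIRST(α) \ {ε}) ∪ (FOLLOW(N) if α ⇒* ε).

Relevant sets:
  FIRST(A) = { 'n' }
  FOLLOW(L) = { $ }

For L:
  PREDICT(L → c A c) = { 'c' }
  PREDICT(L → ε) = { $ }
  PREDICT(L → A A) = { 'n' }
For A:
  PREDICT(A → A n '-') = { 'n' }
  PREDICT(A → n) = { 'n' }

Conflict found: Predict set conflict for A: { 'n' }
The grammar is NOT LL(1).

Answer: No. Predict set conflict for A: { 'n' }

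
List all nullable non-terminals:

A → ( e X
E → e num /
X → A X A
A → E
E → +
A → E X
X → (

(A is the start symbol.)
There are no ε-productions, so no non-terminal can derive ε.
No non-terminals are nullable.

Answer: None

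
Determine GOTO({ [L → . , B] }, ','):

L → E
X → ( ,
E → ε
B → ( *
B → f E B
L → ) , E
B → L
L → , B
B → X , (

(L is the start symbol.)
{ [B → . ( *], [B → . L], [B → . X , (], [B → . f E B], [E → .], [L → , . B], [L → . ) , E], [L → . , B], [L → . E], [X → . ( ,] }

GOTO(I, ',') = CLOSURE({ [A → αX.β] : [A → α.Xβ] ∈ I, X = ',' })

Items with dot before ',', with the dot advanced:
  [L → . , B] → [L → , . B]
Closure of the advanced items:
  [L → , . B] has the dot before B: add [B → . ( *], [B → . f E B], [B → . L], [B → . X , (]
  [B → . L] has the dot before L: add [L → . E], [L → . ) , E], [L → . , B]
  [B → . X , (] has the dot before X: add [X → . ( ,]
  [L → . E] has the dot before E: add [E → .]

GOTO = { [B → . ( *], [B → . L], [B → . X , (], [B → . f E B], [E → .], [L → , . B], [L → . ) , E], [L → . , B], [L → . E], [X → . ( ,] }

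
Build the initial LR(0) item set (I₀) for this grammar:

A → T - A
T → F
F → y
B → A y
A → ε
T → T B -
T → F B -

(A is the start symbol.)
{ [A → . T - A], [A → .], [A' → . A], [F → . y], [T → . F B -], [T → . F], [T → . T B -] }

First, augment the grammar with A' → A
I₀ = CLOSURE({ [A' → . A] }):
  [A' → . A] has the dot before A: add [A → . T - A], [A → .]
  [A → . T - A] has the dot before T: add [T → . F], [T → . T B -], [T → . F B -]
  [T → . F] has the dot before F: add [F → . y]
No further items can be added.

I₀ = { [A → . T - A], [A → .], [A' → . A], [F → . y], [T → . F B -], [T → . F], [T → . T B -] }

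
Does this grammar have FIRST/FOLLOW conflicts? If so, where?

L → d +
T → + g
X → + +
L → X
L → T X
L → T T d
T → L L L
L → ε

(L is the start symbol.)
Yes. L → d '+' with FOLLOW(L) on { 'd' }; L → X with FOLLOW(L) on { '+' }; L → T X with FOLLOW(L) on { '+', 'd' }; L → T T d with FOLLOW(L) on { '+', 'd' }; T → '+' g with FOLLOW(T) on { '+' }

A FIRST/FOLLOW conflict occurs when a non-terminal N has a nullable alternative N → β (β ⇒* ε) and another alternative N → α with FIRST(α) ∩ FOLLOW(N) ≠ ∅: on such a lookahead the parser cannot decide between expanding α and letting N vanish via β.

Nullable non-terminals: L, T.
FIRST sets used below: FIRST(X) = { '+' }, FIRST(T) = { '+', 'd', ε }, FIRST(L) = { '+', 'd', ε }

L: nullable alternative(s) L → ε; FOLLOW(L) = { $, '+', 'd' }
  L → d +: FIRST \ {ε} = { 'd' } — overlaps FOLLOW(L) on { 'd' }: CONFLICT
  L → X: FIRST \ {ε} = { '+' } — overlaps FOLLOW(L) on { '+' }: CONFLICT
  L → T X: FIRST \ {ε} = { '+', 'd' } — overlaps FOLLOW(L) on { '+', 'd' }: CONFLICT
  L → T T d: FIRST \ {ε} = { '+', 'd' } — overlaps FOLLOW(L) on { '+', 'd' }: CONFLICT
  L → ε: FIRST \ {ε} = { } — this is the only nullable alternative, skip

T: nullable alternative(s) T → L L L; FOLLOW(T) = { '+', 'd' }
  T → + g: FIRST \ {ε} = { '+' } — overlaps FOLLOW(T) on { '+' }: CONFLICT
  T → L L L: FIRST \ {ε} = { '+', 'd' } — this is the only nullable alternative, skip

X has no nullable alternative, so no FIRST/FOLLOW check is needed there.

So the grammar has 5 FIRST/FOLLOW conflicts (marked CONFLICT above).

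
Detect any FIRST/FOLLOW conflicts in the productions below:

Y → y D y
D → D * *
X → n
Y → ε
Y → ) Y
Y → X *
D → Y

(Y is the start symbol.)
A FIRST/FOLLOW conflict occurs when a non-terminal N has a nullable alternative N → β (β ⇒* ε) and another alternative N → α with FIRST(α) ∩ FOLLOW(N) ≠ ∅: on such a lookahead the parser cannot decide between expanding α and letting N vanish via β.

Nullable non-terminals: D, Y.
FIRST sets used below: FIRST(D) = { ')', '*', 'n', 'y', ε }, FIRST(Y) = { ')', 'n', 'y', ε }, FIRST(X) = { 'n' }

D: nullable alternative(s) D → Y; FOLLOW(D) = { '*', 'y' }
  D → D * *: FIRST \ {ε} = { ')', '*', 'n', 'y' } — overlaps FOLLOW(D) on { '*', 'y' }: CONFLICT
  D → Y: FIRST \ {ε} = { ')', 'n', 'y' } — this is the only nullable alternative, skip

Y: nullable alternative(s) Y → ε; FOLLOW(Y) = { $, '*', 'y' }
  Y → y D y: FIRST \ {ε} = { 'y' } — overlaps FOLLOW(Y) on { 'y' }: CONFLICT
  Y → ε: FIRST \ {ε} = { } — this is the only nullable alternative, skip
  Y → ) Y: FIRST \ {ε} = { ')' } — disjoint from FOLLOW(Y)
  Y → X *: FIRST \ {ε} = { 'n' } — disjoint from FOLLOW(Y)

X has no nullable alternative, so no FIRST/FOLLOW check is needed there.

So the grammar has 2 FIRST/FOLLOW conflicts (marked CONFLICT above).

Answer: Yes. Y → y D y with FOLLOW(Y) on { 'y' }; D → D '*' '*' with FOLLOW(D) on { '*', 'y' }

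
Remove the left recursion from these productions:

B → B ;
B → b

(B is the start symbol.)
B → b B'
B' → ; B'
B' → ε

B is directly left-recursive. The standard transformation for
  A → A α₁ | ... | A α_m | β₁ | ... | β_n
is
  A  → β₁ A' | ... | β_n A'
  A' → α₁ A' | ... | α_m A' | ε

B → b becomes B → b B'
B → B ; becomes B' → ; B'
Add B' → ε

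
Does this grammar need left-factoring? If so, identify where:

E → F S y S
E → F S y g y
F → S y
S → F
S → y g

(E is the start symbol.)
Left-factoring is needed when two productions for the same non-terminal
share a common prefix on the right-hand side.

Productions for E:
  E → F S y S
  E → F S y g y
Productions for S:
  S → F
  S → y g

Found common prefix 'F S y' in productions for E

Answer: Yes, E has productions with common prefix 'F S y'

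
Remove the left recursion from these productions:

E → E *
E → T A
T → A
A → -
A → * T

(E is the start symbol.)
E → T A E'
E' → * E'
E' → ε
T → A
A → -
A → * T

E is directly left-recursive. The standard transformation for
  A → A α₁ | ... | A α_m | β₁ | ... | β_n
is
  A  → β₁ A' | ... | β_n A'
  A' → α₁ A' | ... | α_m A' | ε

E → T A becomes E → T A E'
E → E * becomes E' → * E'
Add E' → ε

Productions for other non-terminals are unchanged:
  T → A
  A → -
  A → * T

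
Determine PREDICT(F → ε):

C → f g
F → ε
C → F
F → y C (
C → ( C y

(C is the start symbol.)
{ $, '(', 'y' }

PREDICT(F → ε) = (FIRST(RHS) \ {ε}) ∪ (FOLLOW(F) if ε ∈ FIRST(RHS), i.e. RHS ⇒* ε)
The right-hand side is ε (FIRST(ε) = { ε }), so the predict set is FOLLOW(F) = { $, '(', 'y' }
PREDICT(F → ε) = { $, '(', 'y' }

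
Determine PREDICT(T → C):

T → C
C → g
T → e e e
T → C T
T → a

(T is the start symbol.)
{ 'g' }

PREDICT(T → C) = (FIRST(RHS) \ {ε}) ∪ (FOLLOW(T) if ε ∈ FIRST(RHS), i.e. RHS ⇒* ε)
FIRST(C) = { 'g' }
FIRST(C) = { 'g' }
ε ∉ FIRST(C), so FOLLOW(T) is not added.
PREDICT(T → C) = { 'g' }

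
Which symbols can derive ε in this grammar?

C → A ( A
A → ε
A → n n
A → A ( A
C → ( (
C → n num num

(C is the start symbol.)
A non-terminal is nullable if it can derive ε (the empty string): either it has an ε-production, or it has a production whose right-hand side consists entirely of nullable non-terminals.

ε-productions: A → ε
So A is immediately nullable.
No further non-terminal can be added: every production for the remaining non-terminals contains a terminal or a non-nullable non-terminal.
Nullable = { 'A' }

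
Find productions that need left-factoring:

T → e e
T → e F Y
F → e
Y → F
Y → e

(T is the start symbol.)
Left-factoring is needed when two productions for the same non-terminal
share a common prefix on the right-hand side.

Productions for T:
  T → e e
  T → e F Y
Productions for Y:
  Y → F
  Y → e

Found common prefix 'e' in productions for T

Answer: Yes, T has productions with common prefix 'e'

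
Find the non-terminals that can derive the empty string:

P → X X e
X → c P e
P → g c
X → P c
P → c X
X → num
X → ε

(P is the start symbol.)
A non-terminal is nullable if it can derive ε (the empty string): either it has an ε-production, or it has a production whose right-hand side consists entirely of nullable non-terminals.

ε-productions: X → ε
So X is immediately nullable.
No further non-terminal can be added: every production for the remaining non-terminals contains a terminal or a non-nullable non-terminal.
Nullable = { 'X' }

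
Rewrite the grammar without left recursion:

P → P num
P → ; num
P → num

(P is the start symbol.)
P is directly left-recursive. The standard transformation for
  A → A α₁ | ... | A α_m | β₁ | ... | β_n
is
  A  → β₁ A' | ... | β_n A'
  A' → α₁ A' | ... | α_m A' | ε

P → ; num becomes P → ; num P'
P → num becomes P → num P'
P → P num becomes P' → num P'
Add P' → ε

Resulting grammar:
P → ; num P'
P → num P'
P' → num P'
P' → ε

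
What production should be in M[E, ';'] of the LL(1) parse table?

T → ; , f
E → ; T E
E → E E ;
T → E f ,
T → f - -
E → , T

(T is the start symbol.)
To find M[E, ';'], we find productions for E where ';' is in the predict set (PREDICT(N → α) = (FIRST(α) \ {ε}) ∪ (FOLLOW(N) if α ⇒* ε)).

Relevant sets:
  FIRST(E) = { ',', ';' }

E → ; T E: PREDICT = { ';' }
  ';' is in predict set, so this production goes in M[E, ';']
E → E E ;: PREDICT = { ',', ';' }
  ';' is in predict set, so this production goes in M[E, ';']
E → , T: PREDICT = { ',' }

M[E, ';'] = E → ; T E, E → E E ;  (a multiply-defined cell — the grammar is not LL(1))

Answer: E → ; T E, E → E E ;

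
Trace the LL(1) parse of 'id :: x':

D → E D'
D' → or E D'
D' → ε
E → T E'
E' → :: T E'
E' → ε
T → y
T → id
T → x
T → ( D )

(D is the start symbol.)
LL(1) parsing maintains a stack (initially the start symbol over $) and the input. At each step: if the stack top is a terminal, match it against the current input token; if it is a non-terminal N, replace it with the RHS of M[N, lookahead] (the unique production whose predict set contains the lookahead).

Stack is shown with the top on the left.

Stack         Input      Action
-------------------------------
D $           id :: x $  output D → E D'
E D' $        id :: x $  output E → T E'
T E' D' $     id :: x $  output T → id
id E' D' $    id :: x $  match 'id'
E' D' $       :: x $     output E' → :: T E'
:: T E' D' $  :: x $     match '::'
T E' D' $     x $        output T → x
x E' D' $     x $        match 'x'
E' D' $       $          output E' → ε
D' $          $          output D' → ε
$             $          accept

The string is accepted.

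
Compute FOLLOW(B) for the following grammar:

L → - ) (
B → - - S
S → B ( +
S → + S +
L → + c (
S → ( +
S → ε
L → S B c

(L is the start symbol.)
{ '(', 'c' }

In S → B ( +: B is followed by '(' '+', add FIRST('(' '+') \ {ε} = { '(' }
In L → S B c: B is followed by c, add FIRST(c) \ {ε} = { 'c' }

Taking the union: FOLLOW(B) = { '(', 'c' }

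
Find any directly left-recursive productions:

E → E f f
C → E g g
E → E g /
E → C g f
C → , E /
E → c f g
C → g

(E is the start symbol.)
E → E f f: LEFT RECURSIVE (starts with E)
C → E g g: starts with E
E → E g /: LEFT RECURSIVE (starts with E)
E → C g f: starts with C
C → , E /: starts with ','
E → c f g: starts with c
C → g: starts with g

The grammar has direct left recursion on: E.

Answer: Yes, E is left-recursive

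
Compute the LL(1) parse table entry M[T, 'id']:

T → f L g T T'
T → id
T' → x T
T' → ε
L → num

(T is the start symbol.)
To find M[T, 'id'], we find productions for T where 'id' is in the predict set (PREDICT(N → α) = (FIRST(α) \ {ε}) ∪ (FOLLOW(N) if α ⇒* ε)).

T → f L g T T': PREDICT = { 'f' }
T → id: PREDICT = { 'id' }
  'id' is in predict set, so this production goes in M[T, 'id']

M[T, 'id'] = T → id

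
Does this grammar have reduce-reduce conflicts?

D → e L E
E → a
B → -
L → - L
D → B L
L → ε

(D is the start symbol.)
Augment with D' → D and build the canonical LR(0) collection (I0 = CLOSURE({[D' → . D]}), then GOTO on every symbol after a dot until no new states appear). It has 11 states:
  I0: { [B → . -], [D → . B L], [D → . e L E], [D' → . D] }  — shift
  I1: { [B → - .] }  — reduce
  I2: { [D → B . L], [L → . - L], [L → .] }  — shift, reduce
  I3: { [D' → D .] }  — accept
  I4: { [D → e . L E], [L → . - L], [L → .] }  — shift, reduce
  I5: { [L → - . L], [L → . - L], [L → .] }  — shift, reduce
  I6: { [D → e L . E], [E → . a] }  — shift
  I7: { [D → e L E .] }  — reduce
  I8: { [E → a .] }  — reduce
  I9: { [L → - L .] }  — reduce
  I10: { [D → B L .] }  — reduce

No state contains more than one complete item.

Answer: No reduce-reduce conflicts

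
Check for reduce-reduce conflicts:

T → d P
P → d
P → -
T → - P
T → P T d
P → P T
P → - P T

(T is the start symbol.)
A reduce-reduce conflict occurs when an LR(0) state has two complete items [A → α .] and [B → β .] — both call for a reduction, and with no lookahead the parser cannot choose between them.

Augment with T' → T and build the canonical LR(0) collection (I0 = CLOSURE({[T' → . T]}), then GOTO on every symbol after a dot until no new states appear). It has 14 states:
  I0: { [P → . - P T], [P → . -], [P → . P T], [P → . d], [T → . - P], [T → . P T d], [T → . d P], [T' → . T] }  — shift
  I1: { [P → - . P T], [P → - .], [P → . - P T], [P → . -], [P → . P T], [P → . d], [T → - . P] }  — shift, reduce
  I2: { [P → . - P T], [P → . -], [P → . P T], [P → . d], [P → P . T], [T → . - P], [T → . P T d], [T → . d P], [T → P . T d] }  — shift
  I3: { [T' → T .] }  — accept
  I4: { [P → . - P T], [P → . -], [P → . P T], [P → . d], [P → d .], [T → d . P] }  — shift, reduce
  I5: { [P → - . P T], [P → - .], [P → . - P T], [P → . -], [P → . P T], [P → . d] }  — shift, reduce
  I6: { [P → . - P T], [P → . -], [P → . P T], [P → . d], [P → P . T], [T → . - P], [T → . P T d], [T → . d P], [T → d P .] }  — shift, reduce
  I7: { [P → d .] }  — reduce
  I8: { [P → P T .] }  — reduce
  I9: { [P → - P . T], [P → . - P T], [P → . -], [P → . P T], [P → . d], [P → P . T], [T → . - P], [T → . P T d], [T → . d P] }  — shift
  I10: { [P → - P T .], [P → P T .] }  — 2 reduces
  I11: { [P → P T .], [T → P T . d] }  — shift, reduce
  I12: { [T → P T d .] }  — reduce
  I13: { [P → - P . T], [P → . - P T], [P → . -], [P → . P T], [P → . d], [P → P . T], [T → - P .], [T → . - P], [T → . P T d], [T → . d P] }  — shift, reduce

I10 contains complete items [P → - P T .], [P → P T .] — reduce-reduce conflict.

Answer: Yes — I10: [P → - P T .] vs [P → P T .]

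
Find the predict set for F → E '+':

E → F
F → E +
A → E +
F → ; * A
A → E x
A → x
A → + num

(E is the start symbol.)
PREDICT(F → E '+') = (FIRST(RHS) \ {ε}) ∪ (FOLLOW(F) if ε ∈ FIRST(RHS), i.e. RHS ⇒* ε)
FIRST(E) = { ';' }
FIRST(E '+') = { ';' }
ε ∉ FIRST(E '+'), so FOLLOW(F) is not added.
PREDICT(F → E '+') = { ';' }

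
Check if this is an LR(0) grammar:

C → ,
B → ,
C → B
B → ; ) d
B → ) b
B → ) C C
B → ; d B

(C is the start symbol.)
No. Reduce-reduce conflict: [B → , .] and [C → , .]

Augment with C' → C and build the canonical LR(0) collection (I0 = CLOSURE({[C' → . C]}), then GOTO on every symbol after a dot until no new states appear). It has 14 states:
  I0: { [B → . ) C C], [B → . ) b], [B → . ,], [B → . ; ) d], [B → . ; d B], [C → . ,], [C → . B], [C' → . C] }  — shift
  I1: { [B → ) . C C], [B → ) . b], [B → . ) C C], [B → . ) b], [B → . ,], [B → . ; ) d], [B → . ; d B], [C → . ,], [C → . B] }  — shift
  I2: { [B → , .], [C → , .] }  — 2 reduces
  I3: { [B → ; . ) d], [B → ; . d B] }  — shift
  I4: { [C → B .] }  — reduce
  I5: { [C' → C .] }  — accept
  I6: { [B → ; ) . d] }  — shift
  I7: { [B → . ) C C], [B → . ) b], [B → . ,], [B → . ; ) d], [B → . ; d B], [B → ; d . B] }  — shift
  I8: { [B → , .] }  — reduce
  I9: { [B → ; d B .] }  — reduce
  I10: { [B → ; ) d .] }  — reduce
  I11: { [B → ) C . C], [B → . ) C C], [B → . ) b], [B → . ,], [B → . ; ) d], [B → . ; d B], [C → . ,], [C → . B] }  — shift
  I12: { [B → ) b .] }  — reduce
  I13: { [B → ) C C .] }  — reduce

Conflict in state I2:
  Reduce-reduce conflict: [B → , .] and [C → , .]
So the grammar is NOT LR(0).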